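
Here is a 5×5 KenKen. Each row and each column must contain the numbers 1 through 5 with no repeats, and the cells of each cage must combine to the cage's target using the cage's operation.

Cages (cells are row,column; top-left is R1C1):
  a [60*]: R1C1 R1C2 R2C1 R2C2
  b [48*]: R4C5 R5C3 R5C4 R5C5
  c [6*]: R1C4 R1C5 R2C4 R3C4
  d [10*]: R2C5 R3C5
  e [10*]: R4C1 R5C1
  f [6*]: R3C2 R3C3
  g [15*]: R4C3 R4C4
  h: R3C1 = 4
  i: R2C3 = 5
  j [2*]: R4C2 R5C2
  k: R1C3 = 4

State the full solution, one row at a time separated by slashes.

Cage k is given, so R1C3 = 4.
Cage c needs product 6, which forces R1C5 = 1.
Cage i is given; hence R2C3 = 5.
Row 2 now contains 5, so R2C5 = 2.
Cage h is a single given cell, leaving R3C1 = 4.
Column 5 already has 2, leaving R3C5 = 5.
Column 3 now contains 5, which forces R4C3 = 3.
3 is placed in row 4, which forces R4C4 = 5.
Column 5 already has 2; hence R4C5 = 4.
4 is placed in column 5, so R5C5 = 3.
Cage a needs product 60, leaving R2C1 = 1.
Cage a has product 60, so R2C2 = 4.
Row 2 already has 1, so R2C4 = 3.
Cage f's pair has product 6, leaving R3C2 = 3.
Column 3 already has 3, leaving R3C3 = 2.
2 is placed in row 3; hence R3C4 = 1.
5 is placed in row 4, leaving R4C1 = 2.
2 is placed in row 4, so R4C2 = 1.
Cage e needs two cells with product 10; hence R5C1 = 5.
1 is placed in column 2, so R5C2 = 2.
Cage b needs product 48, leaving R5C3 = 1.
Cage b has product 48, leaving R5C4 = 4.
Column 1 now contains 5, leaving R1C1 = 3.
Column 2 now contains 3; hence R1C2 = 5.
Column 4 already has 3, so R1C4 = 2.

3 5 4 2 1 / 1 4 5 3 2 / 4 3 2 1 5 / 2 1 3 5 4 / 5 2 1 4 3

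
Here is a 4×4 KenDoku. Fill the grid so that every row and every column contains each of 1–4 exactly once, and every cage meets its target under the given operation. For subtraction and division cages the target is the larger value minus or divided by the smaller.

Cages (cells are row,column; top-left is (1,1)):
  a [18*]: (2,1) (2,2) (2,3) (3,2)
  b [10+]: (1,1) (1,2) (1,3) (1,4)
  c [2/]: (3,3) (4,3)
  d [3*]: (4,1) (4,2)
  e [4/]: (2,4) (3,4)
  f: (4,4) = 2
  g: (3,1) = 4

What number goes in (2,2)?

2

Cage g is given, leaving (3,1) = 4.
Cage a has product 18, leaving (3,2) = 3.
Row 3 now contains 4, which forces (3,4) = 1.
Column 2 now contains 3, leaving (4,2) = 1.
F is a freebie, so (4,4) = 2.
1 is placed in column 2, so (2,2) = 2.
1 is placed in column 4, leaving (2,4) = 4.
Row 3 now contains 1, which forces (3,3) = 2.
Row 4 already has 1, leaving (4,1) = 3.
2 is placed in row 4; hence (4,3) = 4.
Cage b needs sum 10, so (1,1) = 2.
Column 2 now contains 2, which forces (1,2) = 4.
The 4 cells of cage b must have sum 10; hence (1,3) = 1.
Column 4 already has 4, leaving (1,4) = 3.
3 is placed in column 1, leaving (2,1) = 1.
The 4 cells of cage a must have product 18, leaving (2,3) = 3.
Completed grid: 2 4 1 3 / 1 2 3 4 / 4 3 2 1 / 3 1 4 2.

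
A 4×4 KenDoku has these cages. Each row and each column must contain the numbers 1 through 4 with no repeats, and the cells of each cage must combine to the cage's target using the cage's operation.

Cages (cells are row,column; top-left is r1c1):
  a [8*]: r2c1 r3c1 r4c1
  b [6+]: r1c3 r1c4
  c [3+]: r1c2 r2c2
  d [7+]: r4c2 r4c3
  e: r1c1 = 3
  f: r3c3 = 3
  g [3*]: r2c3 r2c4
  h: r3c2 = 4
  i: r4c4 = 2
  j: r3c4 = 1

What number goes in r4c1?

1

Cage e is a single given cell, leaving r1c1 = 3.
H is a freebie, which forces r3c2 = 4.
Cage f is a single given cell, so r3c3 = 3.
J is a freebie; hence r3c4 = 1.
Column 2 already has 4, which forces r4c2 = 3.
Column 3 already has 3; hence r4c3 = 4.
Cage i is a single given cell, so r4c4 = 2.
4 is placed in column 3, so r1c3 = 2.
2 is placed in column 4, which forces r1c4 = 4.
Cage a needs product 8; hence r2c1 = 4.
Column 3 already has 3; hence r2c3 = 1.
1 is placed in column 4, which forces r2c4 = 3.
Row 3 now contains 1, so r3c1 = 2.
Row 4 already has 2, leaving r4c1 = 1.
Row 1 now contains 2, so r1c2 = 1.
Row 2 now contains 1, which forces r2c2 = 2.
The full grid is 3 1 2 4 / 4 2 1 3 / 2 4 3 1 / 1 3 4 2.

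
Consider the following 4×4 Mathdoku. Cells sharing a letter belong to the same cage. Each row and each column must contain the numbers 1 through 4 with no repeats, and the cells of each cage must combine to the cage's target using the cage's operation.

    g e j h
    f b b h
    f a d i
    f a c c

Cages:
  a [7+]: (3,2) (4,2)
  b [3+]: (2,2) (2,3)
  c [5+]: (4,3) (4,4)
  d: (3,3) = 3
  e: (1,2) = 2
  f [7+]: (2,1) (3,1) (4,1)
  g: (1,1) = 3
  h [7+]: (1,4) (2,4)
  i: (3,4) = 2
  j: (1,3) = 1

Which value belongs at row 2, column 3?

2

G is a freebie, leaving (1,1) = 3.
E is a freebie, leaving (1,2) = 2.
Cage j is given, which forces (1,3) = 1.
Row 1 already has 3; hence (1,4) = 4.
Column 2 already has 2, so (2,2) = 1.
1 is placed in column 3, which forces (2,3) = 2.
Column 4 already has 4, so (2,4) = 3.
Cage d is a single given cell; hence (3,3) = 3.
I is a freebie, leaving (3,4) = 2.
Column 3 now contains 3, leaving (4,3) = 4.
2 is placed in column 4; hence (4,4) = 1.
Row 2 already has 2, so (2,1) = 4.
Cage f needs sum 7, leaving (3,1) = 1.
3 is placed in row 3, leaving (3,2) = 4.
Row 4 now contains 1; hence (4,1) = 2.
Row 4 already has 4, leaving (4,2) = 3.
The full grid is 3 2 1 4 / 4 1 2 3 / 1 4 3 2 / 2 3 4 1.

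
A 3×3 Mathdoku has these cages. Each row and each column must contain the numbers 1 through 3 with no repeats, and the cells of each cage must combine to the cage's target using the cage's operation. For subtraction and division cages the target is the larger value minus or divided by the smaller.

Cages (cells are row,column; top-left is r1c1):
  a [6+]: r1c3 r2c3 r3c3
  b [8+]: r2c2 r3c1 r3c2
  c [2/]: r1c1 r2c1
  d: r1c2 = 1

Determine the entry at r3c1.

3

Cage d is given, which forces r1c2 = 1.
Cage b has sum 8, leaving r2c2 = 3.
Cage b needs sum 8, which forces r3c1 = 3.
Cage b needs sum 8, so r3c2 = 2.
Row 3 already has 2; hence r3c3 = 1.
1 is placed in row 1, which forces r1c1 = 2.
Cage a needs sum 6, which forces r1c3 = 3.
The two cells of cage c must have quotient 2, leaving r2c1 = 1.
Column 3 already has 1, which forces r2c3 = 2.
The full grid is 2 1 3 / 1 3 2 / 3 2 1.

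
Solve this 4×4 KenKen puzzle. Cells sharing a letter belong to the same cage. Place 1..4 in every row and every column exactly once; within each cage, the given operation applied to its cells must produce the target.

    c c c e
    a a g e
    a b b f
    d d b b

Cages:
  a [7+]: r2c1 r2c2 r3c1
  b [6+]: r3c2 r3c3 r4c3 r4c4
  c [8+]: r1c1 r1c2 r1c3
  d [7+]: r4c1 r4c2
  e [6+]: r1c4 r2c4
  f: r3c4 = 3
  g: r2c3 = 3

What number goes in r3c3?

1

G is a freebie, so r2c3 = 3.
F is a freebie, leaving r3c4 = 3.
The only place for 2 in row 1 is r1c4.
Column 4 now contains 2, which forces r2c4 = 4.
Cage b has sum 6, so r3c2 = 2.
Cage b needs sum 6; hence r3c3 = 1.
Cage b needs sum 6, leaving r4c3 = 2.
Column 4 now contains 2, leaving r4c4 = 1.
Column 3 now contains 1, leaving r1c3 = 4.
The 3 cells of cage a must have sum 7, which forces r2c1 = 2.
Column 2 already has 2, which forces r2c2 = 1.
Row 3 already has 1, which forces r3c1 = 4.
Column 1 already has 4, leaving r4c1 = 3.
Row 4 already has 3, so r4c2 = 4.
3 is placed in column 1, leaving r1c1 = 1.
Column 2 already has 1, leaving r1c2 = 3.
The full grid is 1 3 4 2 / 2 1 3 4 / 4 2 1 3 / 3 4 2 1.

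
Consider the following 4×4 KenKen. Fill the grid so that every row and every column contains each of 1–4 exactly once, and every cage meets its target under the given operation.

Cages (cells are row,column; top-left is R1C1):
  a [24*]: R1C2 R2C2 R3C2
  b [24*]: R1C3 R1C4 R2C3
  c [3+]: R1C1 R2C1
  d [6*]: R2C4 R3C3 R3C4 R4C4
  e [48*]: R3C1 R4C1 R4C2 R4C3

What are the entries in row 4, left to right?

The 4 cells of cage d must have product 6, so R3C3 = 1.
Row 1 needs a 1, and only R1C1 is open for it.
1 is placed in column 1, which forces R2C1 = 2.
2 is placed in column 1, so R3C1 = 4.
Column 1 already has 4; hence R4C1 = 3.
The 4 cells of cage e must have product 48, which forces R4C2 = 1.
The 4 cells of cage e must have product 48, so R4C3 = 4.
Row 4 now contains 1; hence R4C4 = 2.
Cage b has product 24, which forces R1C3 = 2.
Cage b has product 24; hence R1C4 = 4.
Column 3 already has 4, leaving R2C3 = 3.
Cage d needs product 6, leaving R2C4 = 1.
Column 4 already has 2, which forces R3C4 = 3.
Row 1 already has 4; hence R1C2 = 3.
3 is placed in row 2; hence R2C2 = 4.
Row 3 already has 3, so R3C2 = 2.
The full grid is 1 3 2 4 / 2 4 3 1 / 4 2 1 3 / 3 1 4 2.

3 1 4 2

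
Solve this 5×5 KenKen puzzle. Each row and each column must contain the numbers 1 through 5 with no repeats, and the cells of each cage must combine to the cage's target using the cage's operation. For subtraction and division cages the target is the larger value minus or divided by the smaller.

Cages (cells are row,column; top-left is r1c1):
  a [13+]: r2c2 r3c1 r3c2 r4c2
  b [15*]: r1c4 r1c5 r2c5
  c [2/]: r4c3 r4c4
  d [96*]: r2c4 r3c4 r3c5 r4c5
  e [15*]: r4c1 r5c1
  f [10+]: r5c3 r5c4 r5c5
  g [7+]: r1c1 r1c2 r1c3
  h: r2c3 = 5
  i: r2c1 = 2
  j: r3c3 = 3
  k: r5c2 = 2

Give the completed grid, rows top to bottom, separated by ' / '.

I is a freebie; hence r2c1 = 2.
Cage h is a single given cell, so r2c3 = 5.
Cage j is a single given cell; hence r3c3 = 3.
Cage k is a single given cell; hence r5c2 = 2.
Cage g needs sum 7, which forces r1c3 = 2.
Cage c needs two cells with quotient 2; hence r4c4 = 2.
Cage d needs product 96, leaving r2c4 = 3.
Row 2 now contains 3, leaving r2c5 = 1.
2 is placed in column 4; hence r3c4 = 4.
Cage d needs product 96, leaving r3c5 = 2.
The 4 cells of cage d must have product 96, so r4c5 = 4.
4 is placed in column 5, leaving r5c5 = 5.
Cage b has product 15, leaving r1c4 = 5.
Column 5 already has 5, so r1c5 = 3.
Row 2 now contains 1; hence r2c2 = 4.
Cage e needs two cells with product 15, leaving r4c1 = 5.
The 4 cells of cage a must have sum 13, which forces r4c2 = 3.
Row 4 already has 4, so r4c3 = 1.
Row 5 already has 5; hence r5c1 = 3.
The 3 cells of cage f must have sum 10, which forces r5c3 = 4.
Row 5 already has 5; hence r5c4 = 1.
Cage g has sum 7, so r1c1 = 4.
4 is placed in column 2, which forces r1c2 = 1.
Column 1 already has 5, leaving r3c1 = 1.
Cage a has sum 13, which forces r3c2 = 5.

4 1 2 5 3 / 2 4 5 3 1 / 1 5 3 4 2 / 5 3 1 2 4 / 3 2 4 1 5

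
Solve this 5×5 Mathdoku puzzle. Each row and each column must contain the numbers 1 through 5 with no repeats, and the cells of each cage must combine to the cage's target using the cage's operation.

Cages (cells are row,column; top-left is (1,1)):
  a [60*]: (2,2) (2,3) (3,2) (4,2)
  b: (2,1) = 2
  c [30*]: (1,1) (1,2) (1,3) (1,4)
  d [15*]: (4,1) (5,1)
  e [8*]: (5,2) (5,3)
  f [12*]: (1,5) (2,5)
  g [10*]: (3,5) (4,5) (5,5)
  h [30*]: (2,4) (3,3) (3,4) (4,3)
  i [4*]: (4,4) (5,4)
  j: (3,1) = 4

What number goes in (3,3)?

Cage b is a single given cell, leaving (2,1) = 2.
Cage j is given, leaving (3,1) = 4.
In row 1, 4 can only go at (1,5), so (1,5) = 4.
Column 5 now contains 4, leaving (2,5) = 3.
The only place for 3 in row 5 is (5,1).
Column 1 now contains 3, leaving (4,1) = 5.
5 is placed in column 1, leaving (1,1) = 1.
Row 5 needs a 5, and only (5,5) is open for it.
The only place for 1 in row 5 is (5,4).
Column 4 now contains 1, leaving (2,4) = 5.
Column 4 now contains 1, leaving (4,4) = 4.
Cage a needs product 60, so (3,2) = 5.
Cage a needs product 60, leaving (4,2) = 3.
Column 2 now contains 3; hence (1,2) = 2.
Cage c has product 30; hence (1,3) = 5.
The 4 cells of cage c must have product 30; hence (1,4) = 3.
Column 4 already has 3, leaving (3,4) = 2.
Row 3 already has 2, leaving (3,5) = 1.
1 is placed in column 5, which forces (4,5) = 2.
2 is placed in column 2, so (5,2) = 4.
Row 5 now contains 4, which forces (5,3) = 2.
Column 2 already has 4; hence (2,2) = 1.
Cage a needs product 60, leaving (2,3) = 4.
Row 3 now contains 1, so (3,3) = 3.
Row 4 already has 2; hence (4,3) = 1.
Filled in: 1 2 5 3 4 / 2 1 4 5 3 / 4 5 3 2 1 / 5 3 1 4 2 / 3 4 2 1 5.

3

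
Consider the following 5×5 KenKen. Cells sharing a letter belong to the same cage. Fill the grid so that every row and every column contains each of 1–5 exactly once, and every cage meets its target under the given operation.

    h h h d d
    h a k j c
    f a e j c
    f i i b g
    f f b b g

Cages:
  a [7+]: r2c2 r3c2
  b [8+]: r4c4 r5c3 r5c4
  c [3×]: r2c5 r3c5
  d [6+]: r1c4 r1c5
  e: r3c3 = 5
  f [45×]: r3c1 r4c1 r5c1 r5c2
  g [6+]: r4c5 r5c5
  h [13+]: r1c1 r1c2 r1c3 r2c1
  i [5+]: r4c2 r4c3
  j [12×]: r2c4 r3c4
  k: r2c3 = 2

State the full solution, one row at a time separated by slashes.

Cage k is a single given cell; hence r2c3 = 2.
Cage e is a single given cell, so r3c3 = 5.
The 4 cells of cage f must have product 45, so r5c2 = 3.
Cage a's pair has sum 7, so r2c2 = 5.
The two cells of cage a must have sum 7, leaving r3c2 = 2.
Row 1 needs a 3, and only r1c3 is open for it.
Row 3 needs a 4, and only r3c4 is open for it.
Column 4 already has 4, which forces r2c4 = 3.
3 is placed in row 2, leaving r2c5 = 1.
1 is placed in column 5, leaving r3c5 = 3.
Row 2 already has 1, so r2c1 = 4.
3 is placed in row 3, so r3c1 = 1.
The 4 cells of cage f must have product 45, so r4c1 = 3.
Cage f needs product 45, so r5c1 = 5.
Cage b has sum 8, leaving r5c3 = 1.
Row 5 already has 5, so r5c4 = 2.
2 is placed in row 5; hence r5c5 = 4.
Column 1 now contains 5, leaving r1c1 = 2.
The 4 cells of cage h must have sum 13, which forces r1c2 = 4.
Column 4 now contains 2; hence r1c4 = 1.
Column 5 now contains 4, leaving r1c5 = 5.
The two cells of cage i must have sum 5, leaving r4c2 = 1.
Column 3 now contains 1, which forces r4c3 = 4.
Column 4 now contains 2; hence r4c4 = 5.
Column 5 now contains 4, leaving r4c5 = 2.

2 4 3 1 5 / 4 5 2 3 1 / 1 2 5 4 3 / 3 1 4 5 2 / 5 3 1 2 4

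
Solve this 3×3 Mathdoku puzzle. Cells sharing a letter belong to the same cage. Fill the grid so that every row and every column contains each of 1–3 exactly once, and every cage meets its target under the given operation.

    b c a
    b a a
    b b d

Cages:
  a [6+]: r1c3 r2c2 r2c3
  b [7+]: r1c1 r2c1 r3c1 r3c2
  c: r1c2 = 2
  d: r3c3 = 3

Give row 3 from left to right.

2 1 3

C is a freebie, which forces r1c2 = 2.
Cage b has sum 7, leaving r3c2 = 1.
D is a freebie; hence r3c3 = 3.
3 is placed in column 3, so r1c3 = 1.
Column 2 now contains 1, so r2c2 = 3.
Cage a has sum 6, which forces r2c3 = 2.
3 is placed in row 3, so r3c1 = 2.
Row 1 now contains 1, which forces r1c1 = 3.
3 is placed in row 2, leaving r2c1 = 1.
The full grid is 3 2 1 / 1 3 2 / 2 1 3.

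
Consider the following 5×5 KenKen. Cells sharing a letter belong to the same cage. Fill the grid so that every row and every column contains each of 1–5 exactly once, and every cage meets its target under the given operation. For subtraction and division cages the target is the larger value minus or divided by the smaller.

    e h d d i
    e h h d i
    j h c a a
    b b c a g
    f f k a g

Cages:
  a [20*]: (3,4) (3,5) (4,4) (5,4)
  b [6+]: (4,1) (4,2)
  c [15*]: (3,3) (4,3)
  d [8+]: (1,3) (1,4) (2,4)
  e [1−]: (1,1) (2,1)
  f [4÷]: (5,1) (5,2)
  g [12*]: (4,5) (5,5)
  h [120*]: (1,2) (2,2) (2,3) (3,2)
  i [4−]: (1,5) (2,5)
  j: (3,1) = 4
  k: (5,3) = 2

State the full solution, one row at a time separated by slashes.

Cage j is given; hence (3,1) = 4.
4 is placed in column 1, leaving (5,1) = 1.
Row 5 now contains 1, so (5,2) = 4.
Cage k is a single given cell; hence (5,3) = 2.
Row 5 already has 2, so (5,4) = 5.
Row 5 already has 4; hence (5,5) = 3.
Cage h needs product 120, which forces (2,3) = 4.
Column 4 already has 5, which forces (3,4) = 1.
Cage a has product 20, which forces (3,5) = 2.
Cage b needs two cells with sum 6, which forces (4,1) = 5.
Cage b needs two cells with sum 6, which forces (4,2) = 1.
Row 4 now contains 5, which forces (4,3) = 3.
Cage a needs product 20, which forces (4,4) = 2.
Column 5 already has 3; hence (4,5) = 4.
Cage d has sum 8; hence (1,3) = 1.
The 3 cells of cage d must have sum 8; hence (1,4) = 4.
1 is placed in row 1; hence (1,5) = 5.
Column 4 now contains 2, so (2,4) = 3.
5 is placed in column 5; hence (2,5) = 1.
Column 3 already has 3, so (3,3) = 5.
Cage e's pair has difference 1, leaving (1,1) = 3.
Cage h has product 120, leaving (1,2) = 2.
Row 2 already has 3, so (2,1) = 2.
The 4 cells of cage h must have product 120, which forces (2,2) = 5.
Row 3 now contains 5, leaving (3,2) = 3.

3 2 1 4 5 / 2 5 4 3 1 / 4 3 5 1 2 / 5 1 3 2 4 / 1 4 2 5 3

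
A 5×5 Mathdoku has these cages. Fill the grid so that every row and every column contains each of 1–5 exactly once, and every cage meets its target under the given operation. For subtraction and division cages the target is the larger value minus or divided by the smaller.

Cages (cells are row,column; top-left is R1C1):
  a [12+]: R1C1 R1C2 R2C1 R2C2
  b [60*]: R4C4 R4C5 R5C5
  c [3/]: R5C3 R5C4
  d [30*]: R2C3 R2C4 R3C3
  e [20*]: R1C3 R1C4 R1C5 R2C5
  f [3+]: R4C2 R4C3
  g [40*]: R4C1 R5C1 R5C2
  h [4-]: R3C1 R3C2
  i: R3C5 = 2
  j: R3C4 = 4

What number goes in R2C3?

5

Cage j is a single given cell, which forces R3C4 = 4.
Cage i is a single given cell, so R3C5 = 2.
Column 5 now contains 2; hence R2C5 = 1.
The only place for 3 in row 3 is R3C3.
Column 3 already has 3, so R5C3 = 1.
The two cells of cage c must have quotient 3, leaving R5C4 = 3.
Cage e needs product 20, so R1C4 = 1.
Cage f's pair has sum 3, which forces R4C2 = 1.
1 is placed in column 3, which forces R4C3 = 2.
Column 4 already has 3, which forces R4C4 = 5.
Cage b needs product 60, which forces R4C5 = 3.
Cage b has product 60, which forces R5C5 = 4.
Cage e needs product 20, which forces R1C3 = 4.
Column 5 now contains 4, leaving R1C5 = 5.
2 is placed in column 3, so R2C3 = 5.
5 is placed in column 4, leaving R2C4 = 2.
Cage h's pair has difference 4, so R3C1 = 1.
Column 2 now contains 1, so R3C2 = 5.
Row 4 already has 5; hence R4C1 = 4.
Column 2 now contains 5, leaving R5C2 = 2.
Cage a has sum 12, so R1C1 = 2.
Column 2 already has 2, which forces R1C2 = 3.
Column 1 now contains 4, which forces R2C1 = 3.
Cage a has sum 12, leaving R2C2 = 4.
Row 5 already has 2; hence R5C1 = 5.
The full grid is 2 3 4 1 5 / 3 4 5 2 1 / 1 5 3 4 2 / 4 1 2 5 3 / 5 2 1 3 4.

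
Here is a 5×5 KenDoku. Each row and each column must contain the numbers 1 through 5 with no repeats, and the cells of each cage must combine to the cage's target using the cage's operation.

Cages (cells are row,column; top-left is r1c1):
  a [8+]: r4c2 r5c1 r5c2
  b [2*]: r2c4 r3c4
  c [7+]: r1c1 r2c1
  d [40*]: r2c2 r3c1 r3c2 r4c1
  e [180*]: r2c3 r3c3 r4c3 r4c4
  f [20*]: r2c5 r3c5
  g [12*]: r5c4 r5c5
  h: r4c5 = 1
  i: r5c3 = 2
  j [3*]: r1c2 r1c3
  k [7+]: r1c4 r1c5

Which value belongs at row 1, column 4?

5

The 4 cells of cage e must have product 180, leaving r4c4 = 3.
Cage h is a single given cell, so r4c5 = 1.
Cage i is a single given cell, leaving r5c3 = 2.
Column 4 now contains 3, leaving r5c4 = 4.
4 is placed in row 5, so r5c5 = 3.
Cage a has sum 8, which forces r4c2 = 2.
Cage d has product 40, which forces r3c1 = 2.
2 is placed in row 3, leaving r3c4 = 1.
Cage d has product 40, which forces r2c2 = 1.
Column 4 already has 1, which forces r2c4 = 2.
Column 2 now contains 1; hence r5c2 = 5.
Column 2 now contains 1, which forces r1c2 = 3.
Cage j's pair has product 3; hence r1c3 = 1.
Column 4 already has 2, which forces r1c4 = 5.
Cage k needs two cells with sum 7, so r1c5 = 2.
5 is placed in column 2, which forces r3c2 = 4.
4 is placed in row 3; hence r3c5 = 5.
Cage d has product 40, so r4c1 = 5.
Row 4 now contains 5, so r4c3 = 4.
5 is placed in row 5, leaving r5c1 = 1.
3 is placed in row 1; hence r1c1 = 4.
Cage c needs two cells with sum 7; hence r2c1 = 3.
The 4 cells of cage e must have product 180, so r2c3 = 5.
Column 5 now contains 5, so r2c5 = 4.
5 is placed in row 3, which forces r3c3 = 3.
Filled in: 4 3 1 5 2 / 3 1 5 2 4 / 2 4 3 1 5 / 5 2 4 3 1 / 1 5 2 4 3.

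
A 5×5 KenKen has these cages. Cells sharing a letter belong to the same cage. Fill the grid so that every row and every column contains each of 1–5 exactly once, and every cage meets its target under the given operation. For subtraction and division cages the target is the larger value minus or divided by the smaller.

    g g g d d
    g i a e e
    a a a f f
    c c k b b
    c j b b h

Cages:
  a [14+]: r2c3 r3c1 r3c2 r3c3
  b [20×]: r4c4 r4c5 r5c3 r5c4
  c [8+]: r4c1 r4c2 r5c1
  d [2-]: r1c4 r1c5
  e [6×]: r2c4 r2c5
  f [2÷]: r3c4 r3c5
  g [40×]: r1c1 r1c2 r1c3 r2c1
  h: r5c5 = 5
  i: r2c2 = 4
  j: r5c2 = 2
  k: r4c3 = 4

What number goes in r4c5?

1

Cage i is given, so r2c2 = 4.
Cage k is a single given cell, so r4c3 = 4.
Cage j is a single given cell, so r5c2 = 2.
Cage h is a single given cell, which forces r5c5 = 5.
The 4 cells of cage g must have product 40, so r1c1 = 4.
The 4 cells of cage b must have product 20, which forces r4c4 = 5.
The 4 cells of cage b must have product 20, so r4c5 = 1.
Row 5 already has 5; hence r5c3 = 1.
Cage b has product 20; hence r5c4 = 4.
Cage d's pair has difference 2, so r1c4 = 1.
Cage d needs two cells with difference 2, so r1c5 = 3.
Cage a needs sum 14, so r2c3 = 5.
Column 5 now contains 3; hence r2c5 = 2.
Cage a needs sum 14, which forces r3c3 = 3.
Column 4 now contains 1, leaving r3c4 = 2.
2 is placed in column 5, which forces r3c5 = 4.
Cage c needs sum 8, which forces r4c1 = 2.
Row 4 already has 1, so r4c2 = 3.
1 is placed in row 5, leaving r5c1 = 3.
1 is placed in row 1; hence r1c2 = 5.
Column 3 already has 5, which forces r1c3 = 2.
Row 2 now contains 2, leaving r2c1 = 1.
Row 2 now contains 2, which forces r2c4 = 3.
Column 1 already has 1, leaving r3c1 = 5.
Column 2 now contains 5, so r3c2 = 1.
Filled in: 4 5 2 1 3 / 1 4 5 3 2 / 5 1 3 2 4 / 2 3 4 5 1 / 3 2 1 4 5.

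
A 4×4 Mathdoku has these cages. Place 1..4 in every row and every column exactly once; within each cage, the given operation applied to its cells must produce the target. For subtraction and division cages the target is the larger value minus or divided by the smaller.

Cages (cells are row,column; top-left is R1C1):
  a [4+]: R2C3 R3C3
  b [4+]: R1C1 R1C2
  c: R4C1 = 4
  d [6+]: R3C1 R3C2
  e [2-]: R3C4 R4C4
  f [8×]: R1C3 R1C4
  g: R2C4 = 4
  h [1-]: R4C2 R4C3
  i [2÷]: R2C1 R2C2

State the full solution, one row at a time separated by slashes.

3 1 4 2 / 1 2 3 4 / 2 4 1 3 / 4 3 2 1

Cage g is a single given cell; hence R2C4 = 4.
Cage c is a single given cell, which forces R4C1 = 4.
Cage f needs two cells with product 8; hence R1C3 = 4.
4 is placed in column 4, which forces R1C4 = 2.
Column 1 now contains 4, so R3C1 = 2.
Cage d's pair has sum 6, so R3C2 = 4.
Column 1 now contains 2, so R2C1 = 1.
Cage i needs two cells with quotient 2; hence R2C2 = 2.
1 is placed in row 2, leaving R2C3 = 3.
Column 3 already has 3, so R3C3 = 1.
1 is placed in row 3; hence R3C4 = 3.
1 is placed in column 3; hence R4C3 = 2.
Column 4 now contains 3; hence R4C4 = 1.
Column 1 already has 1, which forces R1C1 = 3.
Cage b's pair has sum 4, which forces R1C2 = 1.
Row 4 now contains 1, so R4C2 = 3.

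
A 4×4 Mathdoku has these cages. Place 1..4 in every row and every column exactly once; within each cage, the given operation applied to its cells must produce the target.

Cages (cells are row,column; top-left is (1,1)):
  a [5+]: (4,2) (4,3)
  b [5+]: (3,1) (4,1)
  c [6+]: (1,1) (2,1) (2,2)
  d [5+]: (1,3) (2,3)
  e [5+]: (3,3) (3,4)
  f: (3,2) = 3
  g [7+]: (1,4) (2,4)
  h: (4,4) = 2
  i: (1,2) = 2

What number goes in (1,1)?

Cage i is given, leaving (1,2) = 2.
F is a freebie; hence (3,2) = 3.
H is a freebie; hence (4,4) = 2.
Column 2 now contains 3, leaving (2,2) = 1.
1 is placed in column 2, so (4,2) = 4.
Row 4 already has 4; hence (4,3) = 1.
The two cells of cage d must have sum 5, which forces (1,3) = 3.
Row 1 already has 3, which forces (1,4) = 4.
Cage d's pair has sum 5, which forces (2,3) = 2.
4 is placed in column 4, so (2,4) = 3.
Cage b needs two cells with sum 5; hence (3,1) = 2.
Column 3 now contains 1; hence (3,3) = 4.
Cage e's pair has sum 5, leaving (3,4) = 1.
1 is placed in row 4, so (4,1) = 3.
Row 1 already has 3, so (1,1) = 1.
Row 2 now contains 2, which forces (2,1) = 4.
The full grid is 1 2 3 4 / 4 1 2 3 / 2 3 4 1 / 3 4 1 2.

1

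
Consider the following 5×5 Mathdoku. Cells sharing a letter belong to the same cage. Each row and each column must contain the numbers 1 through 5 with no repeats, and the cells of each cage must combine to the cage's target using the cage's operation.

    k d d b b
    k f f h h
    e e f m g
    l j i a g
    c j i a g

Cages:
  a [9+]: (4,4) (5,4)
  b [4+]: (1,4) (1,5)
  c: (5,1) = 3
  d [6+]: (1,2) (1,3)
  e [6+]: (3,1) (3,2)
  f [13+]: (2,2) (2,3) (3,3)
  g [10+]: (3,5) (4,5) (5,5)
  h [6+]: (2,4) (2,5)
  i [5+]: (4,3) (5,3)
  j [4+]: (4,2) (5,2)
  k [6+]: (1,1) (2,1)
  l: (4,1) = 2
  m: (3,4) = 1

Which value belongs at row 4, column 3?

Cage m is a single given cell, so (3,4) = 1.
Cage l is given, leaving (4,1) = 2.
Cage c is given, which forces (5,1) = 3.
3 is placed in row 5, leaving (5,2) = 1.
Column 4 already has 1; hence (1,4) = 3.
The two cells of cage b must have sum 4, leaving (1,5) = 1.
The two cells of cage e must have sum 6, leaving (3,1) = 4.
The two cells of cage e must have sum 6, so (3,2) = 2.
Row 3 already has 4, leaving (3,3) = 5.
5 is placed in row 3, which forces (3,5) = 3.
Column 2 already has 1; hence (4,2) = 3.
Row 4 now contains 3; hence (4,3) = 1.
Column 5 now contains 3, leaving (4,5) = 5.
1 is placed in row 1, which forces (1,1) = 5.
The two cells of cage d must have sum 6; hence (1,2) = 4.
Cage d needs two cells with sum 6, leaving (1,3) = 2.
Cage k's pair has sum 6; hence (2,1) = 1.
Cage f needs sum 13; hence (2,2) = 5.
Column 3 now contains 5; hence (2,3) = 3.
Row 4 already has 5, so (4,4) = 4.
The two cells of cage i must have sum 5, so (5,3) = 4.
Cage a needs two cells with sum 9, so (5,4) = 5.
The 3 cells of cage g must have sum 10, leaving (5,5) = 2.
Column 4 already has 4, so (2,4) = 2.
2 is placed in column 5; hence (2,5) = 4.
The full grid is 5 4 2 3 1 / 1 5 3 2 4 / 4 2 5 1 3 / 2 3 1 4 5 / 3 1 4 5 2.

1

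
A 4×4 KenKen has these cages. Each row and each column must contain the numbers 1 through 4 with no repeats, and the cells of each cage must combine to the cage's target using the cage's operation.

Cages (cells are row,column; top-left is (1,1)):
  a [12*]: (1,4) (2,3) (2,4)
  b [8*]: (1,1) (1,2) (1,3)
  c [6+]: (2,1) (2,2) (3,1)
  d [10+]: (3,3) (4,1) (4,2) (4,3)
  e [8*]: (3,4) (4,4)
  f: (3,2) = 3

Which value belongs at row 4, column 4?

2

F is a freebie, leaving (3,2) = 3.
The only place for 3 in row 1 is (1,4).
The only place for 2 in row 2 is (2,2).
Cage c has sum 6, which forces (2,1) = 3.
Cage c needs sum 6; hence (3,1) = 1.
The 4 cells of cage d must have sum 10, so (4,2) = 1.
Cage d needs sum 10, leaving (4,3) = 3.
The 3 cells of cage b must have product 8; hence (1,1) = 2.
Column 2 already has 1, which forces (1,2) = 4.
Cage b needs product 8, leaving (1,3) = 1.
Column 3 already has 1; hence (2,3) = 4.
Row 2 already has 4, leaving (2,4) = 1.
4 is placed in column 3, leaving (3,3) = 2.
Row 3 now contains 2, leaving (3,4) = 4.
Column 1 already has 2; hence (4,1) = 4.
Column 4 now contains 4; hence (4,4) = 2.
Filled in: 2 4 1 3 / 3 2 4 1 / 1 3 2 4 / 4 1 3 2.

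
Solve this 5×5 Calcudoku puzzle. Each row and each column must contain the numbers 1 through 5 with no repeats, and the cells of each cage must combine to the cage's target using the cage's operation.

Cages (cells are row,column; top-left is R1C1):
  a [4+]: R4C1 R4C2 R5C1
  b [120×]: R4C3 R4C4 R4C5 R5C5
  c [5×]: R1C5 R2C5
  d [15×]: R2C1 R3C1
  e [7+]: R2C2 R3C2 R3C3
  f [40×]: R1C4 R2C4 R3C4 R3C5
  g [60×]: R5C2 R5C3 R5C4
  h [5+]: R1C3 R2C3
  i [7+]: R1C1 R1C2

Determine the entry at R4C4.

4

Cage a needs sum 4; hence R4C1 = 2.
The 3 cells of cage a must have sum 4, so R4C2 = 1.
The 3 cells of cage a must have sum 4, leaving R5C1 = 1.
The 4 cells of cage b must have product 120, which forces R5C5 = 2.
Column 1 needs a 4, and only R1C1 is open for it.
The two cells of cage i must have sum 7, so R1C2 = 3.
The 3 cells of cage e must have sum 7, leaving R3C3 = 1.
Column 3 already has 1, which forces R1C3 = 2.
The two cells of cage h must have sum 5, which forces R2C3 = 3.
Row 2 already has 3, which forces R2C1 = 5.
Row 2 already has 5, so R2C5 = 1.
Cage d's pair has product 15, leaving R3C1 = 3.
Cage g needs product 60; hence R5C4 = 3.
The 4 cells of cage f must have product 40, leaving R1C4 = 1.
Column 5 now contains 1, so R1C5 = 5.
5 is placed in column 5, so R3C5 = 4.
Cage b has product 120, which forces R4C5 = 3.
The 3 cells of cage e must have sum 7; hence R2C2 = 4.
Cage f has product 40, so R2C4 = 2.
Row 3 already has 4, which forces R3C2 = 2.
Cage f has product 40, leaving R3C4 = 5.
Column 4 already has 5, so R4C4 = 4.
Column 2 already has 4, which forces R5C2 = 5.
5 is placed in row 5; hence R5C3 = 4.
Row 4 already has 4, so R4C3 = 5.
Filled in: 4 3 2 1 5 / 5 4 3 2 1 / 3 2 1 5 4 / 2 1 5 4 3 / 1 5 4 3 2.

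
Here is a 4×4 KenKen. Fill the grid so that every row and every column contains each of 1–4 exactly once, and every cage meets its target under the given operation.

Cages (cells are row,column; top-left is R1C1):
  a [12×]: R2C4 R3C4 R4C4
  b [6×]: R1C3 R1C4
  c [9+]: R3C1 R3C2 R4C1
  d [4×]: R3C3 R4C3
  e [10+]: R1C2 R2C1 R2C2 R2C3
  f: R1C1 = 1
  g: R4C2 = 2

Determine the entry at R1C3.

3

Cage f is a single given cell, so R1C1 = 1.
Cage g is a single given cell, so R4C2 = 2.
Cage c has sum 9, so R3C1 = 2.
The 4 cells of cage e must have sum 10, which forces R2C2 = 1.
Cage e needs sum 10, leaving R2C3 = 2.
Column 3 now contains 2, so R1C3 = 3.
Cage b needs two cells with product 6, leaving R1C4 = 2.
Row 1 already has 3, leaving R1C2 = 4.
The 4 cells of cage e must have sum 10, which forces R2C1 = 3.
3 is placed in row 2, which forces R2C4 = 4.
Column 2 now contains 4, leaving R3C2 = 3.
Row 3 already has 3, so R3C4 = 1.
3 is placed in column 1, which forces R4C1 = 4.
Row 4 now contains 4, leaving R4C3 = 1.
Column 4 now contains 1, which forces R4C4 = 3.
1 is placed in row 3, leaving R3C3 = 4.
Completed grid: 1 4 3 2 / 3 1 2 4 / 2 3 4 1 / 4 2 1 3.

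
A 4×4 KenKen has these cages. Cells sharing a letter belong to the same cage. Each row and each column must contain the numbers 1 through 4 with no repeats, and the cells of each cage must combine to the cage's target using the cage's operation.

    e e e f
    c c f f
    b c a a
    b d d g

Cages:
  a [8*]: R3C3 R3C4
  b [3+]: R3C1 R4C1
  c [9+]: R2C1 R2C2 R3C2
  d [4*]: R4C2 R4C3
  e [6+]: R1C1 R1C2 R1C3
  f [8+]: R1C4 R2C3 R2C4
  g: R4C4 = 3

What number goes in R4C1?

2

Cage g is a single given cell, leaving R4C4 = 3.
The only place for 4 in row 1 is R1C4.
Cage f has sum 8; hence R2C3 = 3.
Column 4 already has 4, which forces R2C4 = 1.
Cage a needs two cells with product 8, leaving R3C3 = 4.
Column 4 already has 4, leaving R3C4 = 2.
4 is placed in column 3, which forces R4C3 = 1.
1 is placed in column 3, which forces R1C3 = 2.
2 is placed in row 3, so R3C1 = 1.
2 is placed in row 3; hence R3C2 = 3.
Row 4 now contains 1, which forces R4C1 = 2.
Row 4 now contains 1, which forces R4C2 = 4.
Column 1 already has 1, which forces R1C1 = 3.
3 is placed in column 2, leaving R1C2 = 1.
2 is placed in column 1; hence R2C1 = 4.
Column 2 now contains 4, so R2C2 = 2.
The full grid is 3 1 2 4 / 4 2 3 1 / 1 3 4 2 / 2 4 1 3.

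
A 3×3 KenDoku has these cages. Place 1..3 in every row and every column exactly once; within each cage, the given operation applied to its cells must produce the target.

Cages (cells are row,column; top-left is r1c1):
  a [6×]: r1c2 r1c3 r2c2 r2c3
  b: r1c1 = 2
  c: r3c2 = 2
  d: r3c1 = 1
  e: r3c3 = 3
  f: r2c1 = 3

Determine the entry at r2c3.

Cage b is given, so r1c1 = 2.
Cage f is a single given cell; hence r2c1 = 3.
Cage d is given, leaving r3c1 = 1.
C is a freebie, which forces r3c2 = 2.
E is a freebie, which forces r3c3 = 3.
Cage a has product 6, which forces r1c2 = 3.
3 is placed in column 3; hence r1c3 = 1.
Column 2 now contains 2, which forces r2c2 = 1.
The 4 cells of cage a must have product 6, leaving r2c3 = 2.
The full grid is 2 3 1 / 3 1 2 / 1 2 3.

2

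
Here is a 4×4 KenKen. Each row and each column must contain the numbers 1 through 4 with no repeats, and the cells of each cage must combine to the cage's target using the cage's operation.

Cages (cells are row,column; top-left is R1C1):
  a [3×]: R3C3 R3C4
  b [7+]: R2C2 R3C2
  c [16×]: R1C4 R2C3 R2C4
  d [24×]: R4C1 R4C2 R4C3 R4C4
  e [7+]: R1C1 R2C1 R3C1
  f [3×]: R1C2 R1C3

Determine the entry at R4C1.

3

The only place for 3 in row 2 is R2C2.
Column 2 now contains 3, so R1C2 = 1.
Cage f's pair has product 3; hence R1C3 = 3.
Column 2 now contains 3, which forces R3C2 = 4.
Column 3 now contains 3, so R3C3 = 1.
1 is placed in row 3, so R3C4 = 3.
Column 2 already has 4, leaving R4C2 = 2.
2 is placed in row 4, so R4C3 = 4.
Row 4 now contains 4, leaving R4C4 = 1.
Cage e has sum 7; hence R1C1 = 4.
The 3 cells of cage c must have product 16, so R1C4 = 2.
The 3 cells of cage e must have sum 7, which forces R2C1 = 1.
Column 3 already has 4, which forces R2C3 = 2.
Column 4 already has 1, leaving R2C4 = 4.
1 is placed in row 3, which forces R3C1 = 2.
Row 4 now contains 1, which forces R4C1 = 3.
The full grid is 4 1 3 2 / 1 3 2 4 / 2 4 1 3 / 3 2 4 1.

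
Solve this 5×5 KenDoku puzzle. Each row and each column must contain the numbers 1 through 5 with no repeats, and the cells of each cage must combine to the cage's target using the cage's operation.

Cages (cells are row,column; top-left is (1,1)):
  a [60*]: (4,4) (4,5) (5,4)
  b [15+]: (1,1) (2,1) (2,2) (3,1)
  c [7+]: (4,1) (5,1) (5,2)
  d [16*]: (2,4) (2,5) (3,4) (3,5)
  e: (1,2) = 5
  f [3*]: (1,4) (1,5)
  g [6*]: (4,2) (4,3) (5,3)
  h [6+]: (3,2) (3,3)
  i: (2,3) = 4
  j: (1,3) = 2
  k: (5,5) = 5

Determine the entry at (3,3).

E is a freebie; hence (1,2) = 5.
Cage j is given, so (1,3) = 2.
Cage i is a single given cell, leaving (2,3) = 4.
Cage k is given, leaving (5,5) = 5.
The 4 cells of cage b must have sum 15; hence (2,1) = 5.
4 is placed in row 2; hence (2,2) = 3.
Cage h needs two cells with sum 6, leaving (3,2) = 1.
The two cells of cage h must have sum 6, which forces (3,3) = 5.
Cage g needs product 6, leaving (4,2) = 2.
The 3 cells of cage a must have product 60, which forces (4,4) = 5.
Column 2 now contains 2, leaving (5,2) = 4.
4 is placed in row 5, so (5,4) = 3.
3 is placed in column 4, so (1,4) = 1.
Cage f's pair has product 3, so (1,5) = 3.
Column 4 already has 1, which forces (2,4) = 2.
2 is placed in row 2, which forces (2,5) = 1.
Column 4 now contains 2, so (3,4) = 4.
4 is placed in row 3, so (3,5) = 2.
The 3 cells of cage c must have sum 7, so (4,1) = 1.
The 3 cells of cage g must have product 6; hence (4,3) = 3.
Cage a needs product 60, which forces (4,5) = 4.
Cage c has sum 7, which forces (5,1) = 2.
3 is placed in row 5, so (5,3) = 1.
Row 1 now contains 3; hence (1,1) = 4.
4 is placed in row 3, so (3,1) = 3.
Filled in: 4 5 2 1 3 / 5 3 4 2 1 / 3 1 5 4 2 / 1 2 3 5 4 / 2 4 1 3 5.

5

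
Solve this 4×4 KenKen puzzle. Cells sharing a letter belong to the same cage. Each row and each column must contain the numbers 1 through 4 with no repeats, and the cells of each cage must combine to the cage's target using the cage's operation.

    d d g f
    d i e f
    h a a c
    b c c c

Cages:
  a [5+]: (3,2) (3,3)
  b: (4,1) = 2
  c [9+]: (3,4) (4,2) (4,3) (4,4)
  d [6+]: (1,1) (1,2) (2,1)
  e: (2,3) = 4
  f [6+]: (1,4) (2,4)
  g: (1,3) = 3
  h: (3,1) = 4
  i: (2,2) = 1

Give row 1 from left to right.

Cage g is a single given cell, which forces (1,3) = 3.
Cage i is a single given cell; hence (2,2) = 1.
Cage e is a single given cell, which forces (2,3) = 4.
4 is placed in row 2, which forces (2,4) = 2.
H is a freebie, leaving (3,1) = 4.
B is a freebie, leaving (4,1) = 2.
Row 4 already has 2; hence (4,3) = 1.
Column 1 now contains 2, which forces (1,1) = 1.
1 is placed in column 2; hence (1,2) = 2.
2 is placed in column 4, leaving (1,4) = 4.
2 is placed in row 2; hence (2,1) = 3.
The two cells of cage a must have sum 5, leaving (3,2) = 3.
Column 3 now contains 1, so (3,3) = 2.
Cage c has sum 9; hence (3,4) = 1.
Column 2 already has 3; hence (4,2) = 4.
Column 4 already has 4, which forces (4,4) = 3.
Filled in: 1 2 3 4 / 3 1 4 2 / 4 3 2 1 / 2 4 1 3.

1 2 3 4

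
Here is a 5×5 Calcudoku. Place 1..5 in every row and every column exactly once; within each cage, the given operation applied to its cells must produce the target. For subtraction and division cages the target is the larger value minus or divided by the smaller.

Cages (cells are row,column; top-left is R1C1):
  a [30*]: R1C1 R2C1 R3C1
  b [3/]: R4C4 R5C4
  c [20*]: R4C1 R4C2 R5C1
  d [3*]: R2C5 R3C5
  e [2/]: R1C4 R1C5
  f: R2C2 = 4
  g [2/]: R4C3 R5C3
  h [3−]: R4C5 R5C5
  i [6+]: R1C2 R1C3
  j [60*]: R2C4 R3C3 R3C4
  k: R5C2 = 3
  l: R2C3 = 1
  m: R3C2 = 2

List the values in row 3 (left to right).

F is a freebie, leaving R2C2 = 4.
Cage l is given, which forces R2C3 = 1.
Row 2 already has 1, leaving R2C5 = 3.
Cage m is a single given cell; hence R3C2 = 2.
3 is placed in column 5; hence R3C5 = 1.
Cage k is given; hence R5C2 = 3.
3 is placed in row 5; hence R5C4 = 1.
The two cells of cage i must have sum 6, which forces R1C2 = 1.
Cage i's pair has sum 6; hence R1C3 = 5.
Row 2 already has 3, leaving R2C4 = 5.
1 is placed in column 2, leaving R4C2 = 5.
Column 4 already has 1, leaving R4C4 = 3.
Row 4 already has 5, so R4C5 = 2.
2 is placed in column 5, which forces R5C5 = 5.
Cage a needs product 30, which forces R1C1 = 3.
Cage e needs two cells with quotient 2; hence R1C4 = 2.
2 is placed in column 5, which forces R1C5 = 4.
Row 2 already has 5, which forces R2C1 = 2.
Cage a needs product 30, which forces R3C1 = 5.
The 3 cells of cage j must have product 60, leaving R3C3 = 3.
Column 4 already has 3, leaving R3C4 = 4.
Cage c needs product 20, leaving R4C1 = 1.
Row 4 now contains 2, which forces R4C3 = 4.
Row 5 already has 5; hence R5C1 = 4.
Cage g needs two cells with quotient 2, so R5C3 = 2.
The full grid is 3 1 5 2 4 / 2 4 1 5 3 / 5 2 3 4 1 / 1 5 4 3 2 / 4 3 2 1 5.

5 2 3 4 1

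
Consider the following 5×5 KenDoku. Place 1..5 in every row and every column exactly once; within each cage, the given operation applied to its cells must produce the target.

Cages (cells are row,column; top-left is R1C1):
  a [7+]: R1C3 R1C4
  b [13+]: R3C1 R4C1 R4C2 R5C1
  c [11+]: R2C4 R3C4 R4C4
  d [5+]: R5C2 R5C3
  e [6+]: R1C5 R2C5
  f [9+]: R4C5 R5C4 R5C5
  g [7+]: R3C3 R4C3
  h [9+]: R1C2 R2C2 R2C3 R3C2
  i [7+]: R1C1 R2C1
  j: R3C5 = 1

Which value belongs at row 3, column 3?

5

Cage j is a single given cell; hence R3C5 = 1.
The only place for 1 in row 1 is R1C2.
Row 2 needs a 1, and only R2C3 is open for it.
The only place for 1 in row 4 is R4C1.
The only place for 1 in row 5 is R5C4.
Row 5 needs a 4, and only R5C1 is open for it.
Row 2 needs a 3, and only R2C2 is open for it.
Cage b needs sum 13, leaving R3C1 = 3.
Cage h has sum 9; hence R3C2 = 4.
3 is placed in column 2; hence R4C2 = 5.
5 is placed in row 4, leaving R4C5 = 3.
3 is placed in column 2, which forces R5C2 = 2.
Cage d needs two cells with sum 5; hence R5C3 = 3.
3 is placed in column 5; hence R5C5 = 5.
The two cells of cage g must have sum 7, which forces R3C3 = 5.
5 is placed in row 3, leaving R3C4 = 2.
Cage g's pair has sum 7, leaving R4C3 = 2.
Column 4 already has 2, so R4C4 = 4.
2 is placed in column 3, leaving R1C3 = 4.
Cage a needs two cells with sum 7, so R1C4 = 3.
4 is placed in row 1, leaving R1C5 = 2.
Column 4 already has 4, which forces R2C4 = 5.
Column 5 already has 2, so R2C5 = 4.
Row 1 already has 2; hence R1C1 = 5.
Row 2 already has 5, so R2C1 = 2.
Completed grid: 5 1 4 3 2 / 2 3 1 5 4 / 3 4 5 2 1 / 1 5 2 4 3 / 4 2 3 1 5.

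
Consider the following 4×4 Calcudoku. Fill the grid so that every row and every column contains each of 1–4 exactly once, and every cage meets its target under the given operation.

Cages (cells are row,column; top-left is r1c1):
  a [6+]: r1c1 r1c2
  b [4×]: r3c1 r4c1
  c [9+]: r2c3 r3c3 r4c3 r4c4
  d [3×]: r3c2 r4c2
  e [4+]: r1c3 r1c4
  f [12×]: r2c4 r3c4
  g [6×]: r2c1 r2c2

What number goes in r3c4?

In row 2, 1 can only go at r2c3, so r2c3 = 1.
Column 3 now contains 1, so r1c3 = 3.
Cage e's pair has sum 4, so r1c4 = 1.
Cage c has sum 9, so r3c3 = 2.
The 4 cells of cage c must have sum 9, leaving r4c3 = 4.
The 4 cells of cage c must have sum 9, which forces r4c4 = 2.
The two cells of cage b must have product 4; hence r3c1 = 4.
Row 3 now contains 4, so r3c4 = 3.
Row 4 now contains 4, so r4c1 = 1.
Row 4 now contains 1, which forces r4c2 = 3.
4 is placed in column 1, so r1c1 = 2.
The two cells of cage a must have sum 6; hence r1c2 = 4.
The two cells of cage g must have product 6, so r2c1 = 3.
Column 2 already has 3, which forces r2c2 = 2.
3 is placed in column 4, leaving r2c4 = 4.
3 is placed in row 3, so r3c2 = 1.
The full grid is 2 4 3 1 / 3 2 1 4 / 4 1 2 3 / 1 3 4 2.

3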